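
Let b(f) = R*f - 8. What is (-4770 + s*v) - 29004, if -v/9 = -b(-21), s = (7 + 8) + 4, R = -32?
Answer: 79770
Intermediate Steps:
s = 19 (s = 15 + 4 = 19)
b(f) = -8 - 32*f (b(f) = -32*f - 8 = -8 - 32*f)
v = 5976 (v = -(-9)*(-8 - 32*(-21)) = -(-9)*(-8 + 672) = -(-9)*664 = -9*(-664) = 5976)
(-4770 + s*v) - 29004 = (-4770 + 19*5976) - 29004 = (-4770 + 113544) - 29004 = 108774 - 29004 = 79770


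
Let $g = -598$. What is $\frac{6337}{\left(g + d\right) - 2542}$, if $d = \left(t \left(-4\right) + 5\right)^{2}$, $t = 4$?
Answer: $- \frac{6337}{3019} \approx -2.099$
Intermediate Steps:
$d = 121$ ($d = \left(4 \left(-4\right) + 5\right)^{2} = \left(-16 + 5\right)^{2} = \left(-11\right)^{2} = 121$)
$\frac{6337}{\left(g + d\right) - 2542} = \frac{6337}{\left(-598 + 121\right) - 2542} = \frac{6337}{-477 - 2542} = \frac{6337}{-3019} = 6337 \left(- \frac{1}{3019}\right) = - \frac{6337}{3019}$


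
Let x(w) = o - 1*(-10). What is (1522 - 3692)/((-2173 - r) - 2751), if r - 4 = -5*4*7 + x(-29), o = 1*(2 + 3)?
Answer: 2170/4803 ≈ 0.45180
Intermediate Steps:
o = 5 (o = 1*5 = 5)
x(w) = 15 (x(w) = 5 - 1*(-10) = 5 + 10 = 15)
r = -121 (r = 4 + (-5*4*7 + 15) = 4 + (-20*7 + 15) = 4 + (-140 + 15) = 4 - 125 = -121)
(1522 - 3692)/((-2173 - r) - 2751) = (1522 - 3692)/((-2173 - 1*(-121)) - 2751) = -2170/((-2173 + 121) - 2751) = -2170/(-2052 - 2751) = -2170/(-4803) = -2170*(-1/4803) = 2170/4803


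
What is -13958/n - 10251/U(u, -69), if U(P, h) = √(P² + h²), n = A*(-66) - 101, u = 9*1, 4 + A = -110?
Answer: -13958/7423 - 3417*√538/538 ≈ -149.20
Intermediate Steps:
A = -114 (A = -4 - 110 = -114)
u = 9
n = 7423 (n = -114*(-66) - 101 = 7524 - 101 = 7423)
-13958/n - 10251/U(u, -69) = -13958/7423 - 10251/√(9² + (-69)²) = -13958*1/7423 - 10251/√(81 + 4761) = -13958/7423 - 10251*√538/1614 = -13958/7423 - 3417*√538/538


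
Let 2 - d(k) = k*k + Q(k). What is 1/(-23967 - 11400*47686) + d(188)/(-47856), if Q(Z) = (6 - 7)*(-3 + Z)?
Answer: 9882109801963/13451609837712 ≈ 0.73464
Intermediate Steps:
Q(Z) = 3 - Z (Q(Z) = -(-3 + Z) = 3 - Z)
d(k) = -1 + k - k² (d(k) = 2 - (k*k + (3 - k)) = 2 - (k² + (3 - k)) = 2 - (3 + k² - k) = 2 + (-3 + k - k²) = -1 + k - k²)
1/(-23967 - 11400*47686) + d(188)/(-47856) = 1/(-23967 - 11400*47686) + (-1 + 188 - 1*188²)/(-47856) = (1/47686)/(-35367) + (-1 + 188 - 1*35344)*(-1/47856) = -1/35367*1/47686 + (-1 + 188 - 35344)*(-1/47856) = -1/1686510762 - 35157*(-1/47856) = -1/1686510762 + 11719/15952 = 9882109801963/13451609837712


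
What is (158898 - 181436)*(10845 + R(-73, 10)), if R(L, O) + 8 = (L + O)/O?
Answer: -1220511583/5 ≈ -2.4410e+8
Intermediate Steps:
R(L, O) = -8 + (L + O)/O
(158898 - 181436)*(10845 + R(-73, 10)) = (158898 - 181436)*(10845 + (-7 - 73/10)) = -22538*(10845 + (-7 - 73*⅒)) = -22538*(10845 + (-7 - 73/10)) = -22538*(10845 - 143/10) = -22538*108307/10 = -1220511583/5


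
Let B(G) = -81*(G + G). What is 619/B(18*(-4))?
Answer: 619/11664 ≈ 0.053069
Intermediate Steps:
B(G) = -162*G
619/B(18*(-4)) = 619/((-2916*(-4))) = 619/((-162*(-72))) = 619/11664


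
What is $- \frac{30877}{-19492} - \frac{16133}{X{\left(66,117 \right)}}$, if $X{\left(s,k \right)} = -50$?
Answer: $\frac{14364013}{44300} \approx 324.24$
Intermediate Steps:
$- \frac{30877}{-19492} - \frac{16133}{X{\left(66,117 \right)}} = - \frac{30877}{-19492} - \frac{16133}{-50} = \left(-30877\right) \left(- \frac{1}{19492}\right) - - \frac{16133}{50} = \frac{2807}{1772} + \frac{16133}{50} = \frac{14364013}{44300}$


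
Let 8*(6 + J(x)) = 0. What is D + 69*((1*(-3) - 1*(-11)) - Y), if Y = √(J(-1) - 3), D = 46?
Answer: 598 - 207*I ≈ 598.0 - 207.0*I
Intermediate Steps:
J(x) = -6 (J(x) = -6 + (⅛)*0 = -6 + 0 = -6)
Y = 3*I (Y = √(-6 - 3) = √(-9) = 3*I ≈ 3.0*I)
D + 69*((1*(-3) - 1*(-11)) - Y) = 46 + 69*((1*(-3) - 1*(-11)) - 3*I) = 46 + 69*((-3 + 11) - 3*I) = 46 + 69*(8 - 3*I) = 46 + (552 - 207*I) = 598 - 207*I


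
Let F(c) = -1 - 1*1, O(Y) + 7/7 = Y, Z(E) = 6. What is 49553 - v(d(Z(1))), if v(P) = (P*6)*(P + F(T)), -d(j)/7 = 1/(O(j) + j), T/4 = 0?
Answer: 5994695/121 ≈ 49543.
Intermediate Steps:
T = 0 (T = 4*0 = 0)
O(Y) = -1 + Y
F(c) = -2 (F(c) = -1 - 1 = -2)
d(j) = -7/(-1 + 2*j) (d(j) = -7/((-1 + j) + j) = -7/(-1 + 2*j))
v(P) = 6*P*(-2 + P) (v(P) = (P*6)*(P - 2) = (6*P)*(-2 + P) = 6*P*(-2 + P))
49553 - v(d(Z(1))) = 49553 - 6*(-7/(-1 + 2*6))*(-2 - 7/(-1 + 2*6)) = 49553 - 6*(-7/(-1 + 12))*(-2 - 7/(-1 + 12)) = 49553 - 6*(-7/11)*(-2 - 7/11) = 49553 - 6*(-7*1/11)*(-2 - 7*1/11) = 49553 - 6*(-7)*(-2 - 7/11)/11 = 49553 - 6*(-7)*(-29)/(11*11) = 49553 - 1*1218/121 = 49553 - 1218/121 = 5994695/121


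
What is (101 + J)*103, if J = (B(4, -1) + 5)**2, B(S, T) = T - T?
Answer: 12978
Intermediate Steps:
B(S, T) = 0
J = 25 (J = (0 + 5)**2 = 5**2 = 25)
(101 + J)*103 = (101 + 25)*103 = 126*103 = 12978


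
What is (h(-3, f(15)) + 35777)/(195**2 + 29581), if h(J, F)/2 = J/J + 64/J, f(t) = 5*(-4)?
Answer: 107209/202818 ≈ 0.52860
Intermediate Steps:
f(t) = -20
h(J, F) = 2 + 128/J (h(J, F) = 2*(J/J + 64/J) = 2*(1 + 64/J) = 2 + 128/J)
(h(-3, f(15)) + 35777)/(195**2 + 29581) = ((2 + 128/(-3)) + 35777)/(195**2 + 29581) = ((2 + 128*(-1/3)) + 35777)/(38025 + 29581) = ((2 - 128/3) + 35777)/67606 = (-122/3 + 35777)*(1/67606) = (107209/3)*(1/67606) = 107209/202818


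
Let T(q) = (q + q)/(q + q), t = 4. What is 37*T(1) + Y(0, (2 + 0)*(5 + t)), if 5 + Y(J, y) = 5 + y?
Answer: 55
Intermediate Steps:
Y(J, y) = y (Y(J, y) = -5 + (5 + y) = y)
T(q) = 1 (T(q) = (2*q)/((2*q)) = (2*q)*(1/(2*q)) = 1)
37*T(1) + Y(0, (2 + 0)*(5 + t)) = 37*1 + (2 + 0)*(5 + 4) = 37 + 2*9 = 37 + 18 = 55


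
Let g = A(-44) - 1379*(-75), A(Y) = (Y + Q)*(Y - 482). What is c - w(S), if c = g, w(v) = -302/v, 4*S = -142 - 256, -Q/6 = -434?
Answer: -247384469/199 ≈ -1.2431e+6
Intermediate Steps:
Q = 2604 (Q = -6*(-434) = 2604)
S = -199/2 (S = (-142 - 256)/4 = (¼)*(-398) = -199/2 ≈ -99.500)
A(Y) = (-482 + Y)*(2604 + Y) (A(Y) = (Y + 2604)*(Y - 482) = (2604 + Y)*(-482 + Y) = (-482 + Y)*(2604 + Y))
g = -1243135 (g = (-1255128 + (-44)² + 2122*(-44)) - 1379*(-75) = (-1255128 + 1936 - 93368) + 103425 = -1346560 + 103425 = -1243135)
c = -1243135
c - w(S) = -1243135 - (-302)/(-199/2) = -1243135 - (-302)*(-2)/199 = -1243135 - 1*604/199 = -1243135 - 604/199 = -247384469/199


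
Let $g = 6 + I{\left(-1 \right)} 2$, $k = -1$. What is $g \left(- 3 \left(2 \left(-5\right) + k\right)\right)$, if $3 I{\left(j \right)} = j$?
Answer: $176$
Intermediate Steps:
$I{\left(j \right)} = \frac{j}{3}$
$g = \frac{16}{3}$ ($g = 6 + \frac{1}{3} \left(-1\right) 2 = 6 - \frac{2}{3} = \frac{16}{3} \approx 5.3333$)
$g \left(- 3 \left(2 \left(-5\right) + k\right)\right) = \frac{16 \left(- 3 \left(2 \left(-5\right) - 1\right)\right)}{3} = \frac{16 \left(- 3 \left(-10 - 1\right)\right)}{3} = \frac{16 \left(\left(-3\right) \left(-11\right)\right)}{3} = \frac{16}{3} \cdot 33 = 176$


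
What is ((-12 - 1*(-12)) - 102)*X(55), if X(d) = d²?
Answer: -308550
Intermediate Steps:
((-12 - 1*(-12)) - 102)*X(55) = ((-12 - 1*(-12)) - 102)*55² = ((-12 + 12) - 102)*3025 = (0 - 102)*3025 = -102*3025 = -308550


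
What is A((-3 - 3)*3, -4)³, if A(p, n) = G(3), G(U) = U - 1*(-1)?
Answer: 64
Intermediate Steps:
G(U) = 1 + U (G(U) = U + 1 = 1 + U)
A(p, n) = 4 (A(p, n) = 1 + 3 = 4)
A((-3 - 3)*3, -4)³ = 4³ = 64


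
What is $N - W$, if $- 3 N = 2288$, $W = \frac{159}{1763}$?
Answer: $- \frac{4034221}{5289} \approx -762.76$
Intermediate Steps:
$W = \frac{159}{1763}$ ($W = 159 \cdot \frac{1}{1763} = \frac{159}{1763} \approx 0.090187$)
$N = - \frac{2288}{3}$ ($N = \left(- \frac{1}{3}\right) 2288 = - \frac{2288}{3} \approx -762.67$)
$N - W = - \frac{2288}{3} - \frac{159}{1763} = - \frac{4034221}{5289}$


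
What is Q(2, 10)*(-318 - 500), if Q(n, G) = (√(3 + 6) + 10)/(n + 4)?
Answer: -5317/3 ≈ -1772.3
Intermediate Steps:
Q(n, G) = 13/(4 + n) (Q(n, G) = (√9 + 10)/(4 + n) = (3 + 10)/(4 + n) = 13/(4 + n))
Q(2, 10)*(-318 - 500) = (13/(4 + 2))*(-318 - 500) = (13/6)*(-818) = -5317/3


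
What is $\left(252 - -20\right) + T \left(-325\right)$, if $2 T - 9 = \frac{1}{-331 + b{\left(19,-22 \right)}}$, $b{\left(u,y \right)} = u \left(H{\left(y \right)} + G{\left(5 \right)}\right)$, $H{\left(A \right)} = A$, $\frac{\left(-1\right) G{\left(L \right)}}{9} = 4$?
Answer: $- \frac{1705824}{1433} \approx -1190.4$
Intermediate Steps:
$G{\left(L \right)} = -36$ ($G{\left(L \right)} = \left(-9\right) 4 = -36$)
$b{\left(u,y \right)} = u \left(-36 + y\right)$ ($b{\left(u,y \right)} = u \left(y - 36\right) = u \left(-36 + y\right)$)
$T = \frac{6448}{1433}$ ($T = \frac{9}{2} + \frac{1}{2 \left(-331 + 19 \left(-36 - 22\right)\right)} = \frac{9}{2} + \frac{1}{2 \left(-331 + 19 \left(-58\right)\right)} = \frac{9}{2} + \frac{1}{2 \left(-331 - 1102\right)} = \frac{9}{2} + \frac{1}{2 \left(-1433\right)} = \frac{9}{2} + \frac{1}{2} \left(- \frac{1}{1433}\right) = \frac{9}{2} - \frac{1}{2866} = \frac{6448}{1433} \approx 4.4996$)
$\left(252 - -20\right) + T \left(-325\right) = \left(252 - -20\right) + \frac{6448}{1433} \left(-325\right) = \left(252 + 20\right) - \frac{2095600}{1433} = 272 - \frac{2095600}{1433} = - \frac{1705824}{1433}$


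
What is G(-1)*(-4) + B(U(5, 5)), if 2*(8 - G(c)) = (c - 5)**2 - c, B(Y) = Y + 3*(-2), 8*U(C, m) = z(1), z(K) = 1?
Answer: 289/8 ≈ 36.125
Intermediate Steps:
U(C, m) = 1/8 (U(C, m) = (1/8)*1 = 1/8)
B(Y) = -6 + Y (B(Y) = Y - 6 = -6 + Y)
G(c) = 8 + c/2 - (-5 + c)**2/2 (G(c) = 8 - ((c - 5)**2 - c)/2 = 8 - ((-5 + c)**2 - c)/2 = 8 + (c/2 - (-5 + c)**2/2) = 8 + c/2 - (-5 + c)**2/2)
G(-1)*(-4) + B(U(5, 5)) = (8 + (1/2)*(-1) - (-5 - 1)**2/2)*(-4) + (-6 + 1/8) = (8 - 1/2 - 1/2*(-6)**2)*(-4) - 47/8 = (8 - 1/2 - 1/2*36)*(-4) - 47/8 = (8 - 1/2 - 18)*(-4) - 47/8 = -21/2*(-4) - 47/8 = 42 - 47/8 = 289/8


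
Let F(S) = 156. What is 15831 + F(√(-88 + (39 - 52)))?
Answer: 15987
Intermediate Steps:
15831 + F(√(-88 + (39 - 52))) = 15831 + 156 = 15987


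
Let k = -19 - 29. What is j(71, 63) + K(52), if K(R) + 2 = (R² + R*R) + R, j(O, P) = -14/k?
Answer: 130999/24 ≈ 5458.3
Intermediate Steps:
k = -48
j(O, P) = 7/24 (j(O, P) = -14/(-48) = -14*(-1/48) = 7/24)
K(R) = -2 + R + 2*R² (K(R) = -2 + ((R² + R*R) + R) = -2 + ((R² + R²) + R) = -2 + (2*R² + R) = -2 + (R + 2*R²) = -2 + R + 2*R²)
j(71, 63) + K(52) = 7/24 + (-2 + 52 + 2*52²) = 7/24 + (-2 + 52 + 2*2704) = 7/24 + (-2 + 52 + 5408) = 7/24 + 5458 = 130999/24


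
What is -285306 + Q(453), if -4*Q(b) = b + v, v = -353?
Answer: -285331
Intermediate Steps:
Q(b) = 353/4 - b/4 (Q(b) = -(b - 353)/4 = -(-353 + b)/4 = 353/4 - b/4)
-285306 + Q(453) = -285306 + (353/4 - 1/4*453) = -285306 + (353/4 - 453/4) = -285306 - 25 = -285331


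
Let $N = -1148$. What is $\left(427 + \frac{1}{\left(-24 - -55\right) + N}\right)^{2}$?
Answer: $\frac{227488933764}{1247689} \approx 1.8233 \cdot 10^{5}$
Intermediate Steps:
$\left(427 + \frac{1}{\left(-24 - -55\right) + N}\right)^{2} = \left(427 + \frac{1}{\left(-24 - -55\right) - 1148}\right)^{2} = \left(427 + \frac{1}{\left(-24 + 55\right) - 1148}\right)^{2} = \left(427 + \frac{1}{31 - 1148}\right)^{2} = \left(427 + \frac{1}{-1117}\right)^{2} = \left(427 - \frac{1}{1117}\right)^{2} = \left(\frac{476958}{1117}\right)^{2} = \frac{227488933764}{1247689}$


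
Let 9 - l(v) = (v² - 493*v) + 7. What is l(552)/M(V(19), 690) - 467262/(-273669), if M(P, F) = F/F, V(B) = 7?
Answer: -2970612464/91223 ≈ -32564.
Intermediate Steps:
l(v) = 2 - v² + 493*v (l(v) = 9 - ((v² - 493*v) + 7) = 9 - (7 + v² - 493*v) = 9 + (-7 - v² + 493*v) = 2 - v² + 493*v)
M(P, F) = 1
l(552)/M(V(19), 690) - 467262/(-273669) = (2 - 1*552² + 493*552)/1 - 467262/(-273669) = (2 - 1*304704 + 272136)*1 - 467262*(-1/273669) = (2 - 304704 + 272136)*1 + 155754/91223 = -32566*1 + 155754/91223 = -32566 + 155754/91223 = -2970612464/91223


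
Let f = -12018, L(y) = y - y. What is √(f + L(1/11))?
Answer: I*√12018 ≈ 109.63*I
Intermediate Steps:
L(y) = 0
√(f + L(1/11)) = √(-12018 + 0) = √(-12018) = I*√12018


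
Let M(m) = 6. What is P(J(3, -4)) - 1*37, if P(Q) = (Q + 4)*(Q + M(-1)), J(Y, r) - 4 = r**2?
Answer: 587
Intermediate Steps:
J(Y, r) = 4 + r**2
P(Q) = (4 + Q)*(6 + Q) (P(Q) = (Q + 4)*(Q + 6) = (4 + Q)*(6 + Q))
P(J(3, -4)) - 1*37 = (24 + (4 + (-4)**2)**2 + 10*(4 + (-4)**2)) - 1*37 = (24 + (4 + 16)**2 + 10*(4 + 16)) - 37 = (24 + 20**2 + 10*20) - 37 = (24 + 400 + 200) - 37 = 624 - 37 = 587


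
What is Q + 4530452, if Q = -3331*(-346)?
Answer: 5682978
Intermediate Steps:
Q = 1152526
Q + 4530452 = 1152526 + 4530452 = 5682978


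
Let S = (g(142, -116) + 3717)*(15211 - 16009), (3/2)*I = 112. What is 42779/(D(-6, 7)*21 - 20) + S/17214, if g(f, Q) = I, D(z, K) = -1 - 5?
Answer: -31004137/66138 ≈ -468.78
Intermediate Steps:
D(z, K) = -6
I = 224/3 (I = (2/3)*112 = 224/3 ≈ 74.667)
g(f, Q) = 224/3
S = -3025750 (S = (224/3 + 3717)*(15211 - 16009) = (11375/3)*(-798) = -3025750)
42779/(D(-6, 7)*21 - 20) + S/17214 = 42779/(-6*21 - 20) - 3025750/17214 = 42779/(-126 - 20) - 3025750*1/17214 = 42779/(-146) - 79625/453 = 42779*(-1/146) - 79625/453 = -42779/146 - 79625/453 = -31004137/66138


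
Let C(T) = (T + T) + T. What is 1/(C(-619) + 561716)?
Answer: 1/559859 ≈ 1.7862e-6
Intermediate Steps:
C(T) = 3*T (C(T) = 2*T + T = 3*T)
1/(C(-619) + 561716) = 1/(3*(-619) + 561716) = 1/(-1857 + 561716) = 1/559859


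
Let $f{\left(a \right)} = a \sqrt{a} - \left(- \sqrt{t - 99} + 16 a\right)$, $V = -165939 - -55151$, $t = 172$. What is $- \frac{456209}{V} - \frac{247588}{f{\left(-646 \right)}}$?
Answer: $\frac{456209}{110788} - \frac{247588}{10336 + \sqrt{73} - 646 i \sqrt{646}} \approx -2.683 - 10.795 i$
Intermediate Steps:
$V = -110788$ ($V = -165939 + 55151 = -110788$)
$f{\left(a \right)} = \sqrt{73} + a^{\frac{3}{2}} - 16 a$ ($f{\left(a \right)} = a \sqrt{a} - \left(- \sqrt{172 - 99} + 16 a\right) = a^{\frac{3}{2}} - \left(- \sqrt{73} + 16 a\right) = \sqrt{73} + a^{\frac{3}{2}} - 16 a$)
$- \frac{456209}{V} - \frac{247588}{f{\left(-646 \right)}} = - \frac{456209}{-110788} - \frac{247588}{\sqrt{73} + \left(-646\right)^{\frac{3}{2}} - -10336} = \left(-456209\right) \left(- \frac{1}{110788}\right) - \frac{247588}{\sqrt{73} - 646 i \sqrt{646} + 10336} = \frac{456209}{110788} - \frac{247588}{10336 + \sqrt{73} - 646 i \sqrt{646}}$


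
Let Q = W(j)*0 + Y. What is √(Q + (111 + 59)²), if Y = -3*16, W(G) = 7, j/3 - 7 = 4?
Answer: 2*√7213 ≈ 169.86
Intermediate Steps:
j = 33 (j = 21 + 3*4 = 21 + 12 = 33)
Y = -48
Q = -48 (Q = 7*0 - 48 = 0 - 48 = -48)
√(Q + (111 + 59)²) = √(-48 + (111 + 59)²) = √(-48 + 170²) = √(-48 + 28900) = √28852 = 2*√7213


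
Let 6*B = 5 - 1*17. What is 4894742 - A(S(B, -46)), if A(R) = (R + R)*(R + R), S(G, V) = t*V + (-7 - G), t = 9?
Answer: 4192498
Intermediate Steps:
B = -2 (B = (5 - 1*17)/6 = (5 - 17)/6 = (⅙)*(-12) = -2)
S(G, V) = -7 - G + 9*V (S(G, V) = 9*V + (-7 - G) = -7 - G + 9*V)
A(R) = 4*R² (A(R) = (2*R)*(2*R) = 4*R²)
4894742 - A(S(B, -46)) = 4894742 - 4*(-7 - 1*(-2) + 9*(-46))² = 4894742 - 4*(-7 + 2 - 414)² = 4894742 - 4*(-419)² = 4894742 - 4*175561 = 4894742 - 1*702244 = 4894742 - 702244 = 4192498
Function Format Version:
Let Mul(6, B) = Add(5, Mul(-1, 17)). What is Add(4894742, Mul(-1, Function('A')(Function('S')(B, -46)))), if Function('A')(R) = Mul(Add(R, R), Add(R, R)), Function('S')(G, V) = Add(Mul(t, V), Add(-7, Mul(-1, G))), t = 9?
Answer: 4192498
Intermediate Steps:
B = -2 (B = Mul(Rational(1, 6), Add(5, Mul(-1, 17))) = Mul(Rational(1, 6), Add(5, -17)) = Mul(Rational(1, 6), -12) = -2)
Function('S')(G, V) = Add(-7, Mul(-1, G), Mul(9, V)) (Function('S')(G, V) = Add(Mul(9, V), Add(-7, Mul(-1, G))) = Add(-7, Mul(-1, G), Mul(9, V)))
Function('A')(R) = Mul(4, Pow(R, 2)) (Function('A')(R) = Mul(Mul(2, R), Mul(2, R)) = Mul(4, Pow(R, 2)))
Add(4894742, Mul(-1, Function('A')(Function('S')(B, -46)))) = Add(4894742, Mul(-1, Mul(4, Pow(Add(-7, Mul(-1, -2), Mul(9, -46)), 2)))) = Add(4894742, Mul(-1, Mul(4, Pow(Add(-7, 2, -414), 2)))) = Add(4894742, Mul(-1, Mul(4, Pow(-419, 2)))) = Add(4894742, Mul(-1, Mul(4, 175561))) = Add(4894742, Mul(-1, 702244)) = Add(4894742, -702244) = 4192498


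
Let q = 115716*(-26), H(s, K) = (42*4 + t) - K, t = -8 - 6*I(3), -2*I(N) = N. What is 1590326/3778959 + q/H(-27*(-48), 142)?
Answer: -1263265952438/11336877 ≈ -1.1143e+5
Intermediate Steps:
I(N) = -N/2
t = 1 (t = -8 - (-3)*3 = -8 - 6*(-3/2) = -8 + 9 = 1)
H(s, K) = 169 - K (H(s, K) = (42*4 + 1) - K = (168 + 1) - K = 169 - K)
q = -3008616
1590326/3778959 + q/H(-27*(-48), 142) = 1590326/3778959 - 3008616/(169 - 1*142) = 1590326*(1/3778959) - 3008616/(169 - 142) = 1590326/3778959 - 3008616/27 = 1590326/3778959 - 3008616*1/27 = 1590326/3778959 - 1002872/9 = -1263265952438/11336877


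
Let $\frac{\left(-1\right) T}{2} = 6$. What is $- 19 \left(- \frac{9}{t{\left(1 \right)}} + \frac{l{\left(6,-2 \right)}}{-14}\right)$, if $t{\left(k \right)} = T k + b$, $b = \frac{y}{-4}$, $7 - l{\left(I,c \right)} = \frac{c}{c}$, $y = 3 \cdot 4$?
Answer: $- \frac{114}{35} \approx -3.2571$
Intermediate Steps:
$y = 12$
$T = -12$ ($T = \left(-2\right) 6 = -12$)
$l{\left(I,c \right)} = 6$ ($l{\left(I,c \right)} = 7 - \frac{c}{c} = 7 - 1 = 6$)
$b = -3$ ($b = \frac{12}{-4} = 12 \left(- \frac{1}{4}\right) = -3$)
$t{\left(k \right)} = -3 - 12 k$ ($t{\left(k \right)} = - 12 k - 3 = -3 - 12 k$)
$- 19 \left(- \frac{9}{t{\left(1 \right)}} + \frac{l{\left(6,-2 \right)}}{-14}\right) = - 19 \left(- \frac{9}{-3 - 12} + \frac{6}{-14}\right) = - 19 \left(- \frac{9}{-3 - 12} + 6 \left(- \frac{1}{14}\right)\right) = - 19 \left(- \frac{9}{-15} - \frac{3}{7}\right) = - 19 \left(\left(-9\right) \left(- \frac{1}{15}\right) - \frac{3}{7}\right) = - 19 \left(\frac{3}{5} - \frac{3}{7}\right) = \left(-19\right) \frac{6}{35} = - \frac{114}{35}$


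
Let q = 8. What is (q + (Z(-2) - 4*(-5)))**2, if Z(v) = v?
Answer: 676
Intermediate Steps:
(q + (Z(-2) - 4*(-5)))**2 = (8 + (-2 - 4*(-5)))**2 = (8 + (-2 + 20))**2 = (8 + 18)**2 = 26**2 = 676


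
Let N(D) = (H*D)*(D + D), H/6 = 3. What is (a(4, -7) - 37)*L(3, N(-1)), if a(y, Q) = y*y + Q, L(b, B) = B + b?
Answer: -1092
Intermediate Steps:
H = 18 (H = 6*3 = 18)
N(D) = 36*D² (N(D) = (18*D)*(D + D) = (18*D)*(2*D) = 36*D²)
a(y, Q) = Q + y² (a(y, Q) = y² + Q = Q + y²)
(a(4, -7) - 37)*L(3, N(-1)) = ((-7 + 4²) - 37)*(36*(-1)² + 3) = ((-7 + 16) - 37)*(36*1 + 3) = (9 - 37)*(36 + 3) = -28*39 = -1092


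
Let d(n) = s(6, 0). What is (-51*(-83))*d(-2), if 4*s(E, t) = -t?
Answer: 0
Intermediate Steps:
s(E, t) = -t/4 (s(E, t) = (-t)/4 = -t/4)
d(n) = 0 (d(n) = -¼*0 = 0)
(-51*(-83))*d(-2) = -51*(-83)*0 = 4233*0 = 0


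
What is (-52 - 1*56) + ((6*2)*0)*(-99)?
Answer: -108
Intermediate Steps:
(-52 - 1*56) + ((6*2)*0)*(-99) = (-52 - 56) + (12*0)*(-99) = -108 + 0*(-99) = -108 + 0 = -108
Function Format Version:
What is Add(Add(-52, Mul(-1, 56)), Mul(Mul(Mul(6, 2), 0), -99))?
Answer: -108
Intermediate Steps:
Add(Add(-52, Mul(-1, 56)), Mul(Mul(Mul(6, 2), 0), -99)) = Add(Add(-52, -56), Mul(Mul(12, 0), -99)) = Add(-108, Mul(0, -99)) = Add(-108, 0) = -108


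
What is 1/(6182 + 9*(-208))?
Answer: 1/4310 ≈ 0.00023202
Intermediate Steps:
1/(6182 + 9*(-208)) = 1/(6182 - 1872) = 1/4310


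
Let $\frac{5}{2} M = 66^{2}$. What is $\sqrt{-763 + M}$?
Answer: $\frac{\sqrt{24485}}{5} \approx 31.295$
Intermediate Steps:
$M = \frac{8712}{5}$ ($M = \frac{2 \cdot 66^{2}}{5} = \frac{2}{5} \cdot 4356 = \frac{8712}{5} \approx 1742.4$)
$\sqrt{-763 + M} = \sqrt{-763 + \frac{8712}{5}} = \sqrt{\frac{4897}{5}} = \frac{\sqrt{24485}}{5}$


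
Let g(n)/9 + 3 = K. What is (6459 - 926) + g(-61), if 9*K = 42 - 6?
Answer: 5542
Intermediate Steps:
K = 4 (K = (42 - 6)/9 = (1/9)*36 = 4)
g(n) = 9 (g(n) = -27 + 9*4 = -27 + 36 = 9)
(6459 - 926) + g(-61) = (6459 - 926) + 9 = 5533 + 9 = 5542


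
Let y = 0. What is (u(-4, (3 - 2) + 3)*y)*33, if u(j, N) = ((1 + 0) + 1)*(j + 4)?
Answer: 0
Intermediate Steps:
u(j, N) = 8 + 2*j (u(j, N) = (1 + 1)*(4 + j) = 2*(4 + j) = 8 + 2*j)
(u(-4, (3 - 2) + 3)*y)*33 = ((8 + 2*(-4))*0)*33 = ((8 - 8)*0)*33 = (0*0)*33 = 0*33 = 0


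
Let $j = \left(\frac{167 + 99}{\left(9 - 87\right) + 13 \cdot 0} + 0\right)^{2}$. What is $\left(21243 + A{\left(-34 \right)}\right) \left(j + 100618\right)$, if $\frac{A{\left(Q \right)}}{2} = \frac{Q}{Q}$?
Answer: $\frac{3251710135415}{1521} \approx 2.1379 \cdot 10^{9}$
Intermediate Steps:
$A{\left(Q \right)} = 2$ ($A{\left(Q \right)} = 2 \frac{Q}{Q} = 2 \cdot 1 = 2$)
$j = \frac{17689}{1521}$ ($j = \left(\frac{266}{\left(9 - 87\right) + 0} + 0\right)^{2} = \left(\frac{266}{-78 + 0} + 0\right)^{2} = \left(\frac{266}{-78} + 0\right)^{2} = \left(266 \left(- \frac{1}{78}\right) + 0\right)^{2} = \left(- \frac{133}{39} + 0\right)^{2} = \left(- \frac{133}{39}\right)^{2} = \frac{17689}{1521} \approx 11.63$)
$\left(21243 + A{\left(-34 \right)}\right) \left(j + 100618\right) = \left(21243 + 2\right) \left(\frac{17689}{1521} + 100618\right) = 21245 \cdot \frac{153057667}{1521} = \frac{3251710135415}{1521}$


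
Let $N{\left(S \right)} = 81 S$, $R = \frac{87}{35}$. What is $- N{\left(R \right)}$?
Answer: $- \frac{7047}{35} \approx -201.34$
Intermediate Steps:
$R = \frac{87}{35}$ ($R = 87 \cdot \frac{1}{35} = \frac{87}{35} \approx 2.4857$)
$- N{\left(R \right)} = - \frac{81 \cdot 87}{35} = \left(-1\right) \frac{7047}{35} = - \frac{7047}{35}$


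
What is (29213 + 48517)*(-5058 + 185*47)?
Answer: 282704010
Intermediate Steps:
(29213 + 48517)*(-5058 + 185*47) = 77730*(-5058 + 8695) = 77730*3637 = 282704010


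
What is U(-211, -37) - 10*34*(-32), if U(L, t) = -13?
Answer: 10867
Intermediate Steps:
U(-211, -37) - 10*34*(-32) = -13 - 10*34*(-32) = -13 - 340*(-32) = -13 + 10880 = 10867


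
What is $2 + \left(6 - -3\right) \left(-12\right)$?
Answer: $-106$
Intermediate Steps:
$2 + \left(6 - -3\right) \left(-12\right) = 2 + \left(6 + 3\right) \left(-12\right) = 2 + 9 \left(-12\right) = 2 - 108 = -106$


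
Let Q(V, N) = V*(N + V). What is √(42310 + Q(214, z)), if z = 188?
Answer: √128338 ≈ 358.24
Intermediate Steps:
√(42310 + Q(214, z)) = √(42310 + 214*(188 + 214)) = √(42310 + 214*402) = √(42310 + 86028) = √128338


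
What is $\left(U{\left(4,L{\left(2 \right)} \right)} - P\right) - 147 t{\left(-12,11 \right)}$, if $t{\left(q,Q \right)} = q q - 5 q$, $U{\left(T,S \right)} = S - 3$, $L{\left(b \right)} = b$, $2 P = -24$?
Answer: $-29977$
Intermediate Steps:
$P = -12$ ($P = \frac{1}{2} \left(-24\right) = -12$)
$U{\left(T,S \right)} = -3 + S$ ($U{\left(T,S \right)} = S - 3 = -3 + S$)
$t{\left(q,Q \right)} = q^{2} - 5 q$
$\left(U{\left(4,L{\left(2 \right)} \right)} - P\right) - 147 t{\left(-12,11 \right)} = \left(\left(-3 + 2\right) - -12\right) - 147 \left(- 12 \left(-5 - 12\right)\right) = \left(-1 + 12\right) - 147 \left(\left(-12\right) \left(-17\right)\right) = 11 - 29988 = -29977$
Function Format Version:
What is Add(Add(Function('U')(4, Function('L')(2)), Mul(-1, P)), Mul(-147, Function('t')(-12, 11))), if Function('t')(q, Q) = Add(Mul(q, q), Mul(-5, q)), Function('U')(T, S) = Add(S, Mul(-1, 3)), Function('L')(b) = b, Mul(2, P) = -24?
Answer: -29977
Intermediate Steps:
P = -12 (P = Mul(Rational(1, 2), -24) = -12)
Function('U')(T, S) = Add(-3, S) (Function('U')(T, S) = Add(S, -3) = Add(-3, S))
Function('t')(q, Q) = Add(Pow(q, 2), Mul(-5, q))
Add(Add(Function('U')(4, Function('L')(2)), Mul(-1, P)), Mul(-147, Function('t')(-12, 11))) = Add(Add(Add(-3, 2), Mul(-1, -12)), Mul(-147, Mul(-12, Add(-5, -12)))) = Add(Add(-1, 12), Mul(-147, Mul(-12, -17))) = Add(11, Mul(-147, 204)) = Add(11, -29988) = -29977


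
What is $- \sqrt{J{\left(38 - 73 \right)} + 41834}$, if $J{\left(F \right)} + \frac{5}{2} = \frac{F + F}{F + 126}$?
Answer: $- \frac{\sqrt{28277574}}{26} \approx -204.53$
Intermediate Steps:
$J{\left(F \right)} = - \frac{5}{2} + \frac{2 F}{126 + F}$ ($J{\left(F \right)} = - \frac{5}{2} + \frac{F + F}{F + 126} = - \frac{5}{2} + \frac{2 F}{126 + F}$)
$- \sqrt{J{\left(38 - 73 \right)} + 41834} = - \sqrt{\frac{-630 - \left(38 - 73\right)}{2 \left(126 + \left(38 - 73\right)\right)} + 41834} = - \sqrt{\frac{-630 - -35}{2 \left(126 - 35\right)} + 41834} = - \sqrt{\frac{-630 + 35}{2 \cdot 91} + 41834} = - \sqrt{\frac{1}{2} \cdot \frac{1}{91} \left(-595\right) + 41834} = - \sqrt{- \frac{85}{26} + 41834} = - \sqrt{\frac{1087599}{26}} = - \frac{\sqrt{28277574}}{26}$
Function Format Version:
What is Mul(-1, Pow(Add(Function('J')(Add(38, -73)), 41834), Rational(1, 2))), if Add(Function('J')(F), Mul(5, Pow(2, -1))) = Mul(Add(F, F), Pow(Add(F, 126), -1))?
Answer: Mul(Rational(-1, 26), Pow(28277574, Rational(1, 2))) ≈ -204.53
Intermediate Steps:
Function('J')(F) = Add(Rational(-5, 2), Mul(2, F, Pow(Add(126, F), -1))) (Function('J')(F) = Add(Rational(-5, 2), Mul(Add(F, F), Pow(Add(F, 126), -1))) = Add(Rational(-5, 2), Mul(Mul(2, F), Pow(Add(126, F), -1))) = Add(Rational(-5, 2), Mul(2, F, Pow(Add(126, F), -1))))
Mul(-1, Pow(Add(Function('J')(Add(38, -73)), 41834), Rational(1, 2))) = Mul(-1, Pow(Add(Mul(Rational(1, 2), Pow(Add(126, Add(38, -73)), -1), Add(-630, Mul(-1, Add(38, -73)))), 41834), Rational(1, 2))) = Mul(-1, Pow(Add(Mul(Rational(1, 2), Pow(Add(126, -35), -1), Add(-630, Mul(-1, -35))), 41834), Rational(1, 2))) = Mul(-1, Pow(Add(Mul(Rational(1, 2), Pow(91, -1), Add(-630, 35)), 41834), Rational(1, 2))) = Mul(-1, Pow(Add(Mul(Rational(1, 2), Rational(1, 91), -595), 41834), Rational(1, 2))) = Mul(-1, Pow(Add(Rational(-85, 26), 41834), Rational(1, 2))) = Mul(-1, Pow(Rational(1087599, 26), Rational(1, 2))) = Mul(-1, Mul(Rational(1, 26), Pow(28277574, Rational(1, 2)))) = Mul(Rational(-1, 26), Pow(28277574, Rational(1, 2)))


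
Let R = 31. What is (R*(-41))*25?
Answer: -31775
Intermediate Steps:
(R*(-41))*25 = (31*(-41))*25 = -1271*25 = -31775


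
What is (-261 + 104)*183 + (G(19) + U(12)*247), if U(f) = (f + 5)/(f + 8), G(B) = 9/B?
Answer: -10837819/380 ≈ -28521.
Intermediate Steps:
U(f) = (5 + f)/(8 + f)
(-261 + 104)*183 + (G(19) + U(12)*247) = (-261 + 104)*183 + (9/19 + ((5 + 12)/(8 + 12))*247) = -157*183 + (9*(1/19) + (17/20)*247) = -28731 + (9/19 + ((1/20)*17)*247) = -28731 + (9/19 + (17/20)*247) = -28731 + (9/19 + 4199/20) = -28731 + 79961/380 = -10837819/380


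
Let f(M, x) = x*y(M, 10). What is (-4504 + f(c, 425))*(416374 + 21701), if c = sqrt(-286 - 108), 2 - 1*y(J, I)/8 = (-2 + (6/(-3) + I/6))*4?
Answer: 14907400200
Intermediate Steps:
y(J, I) = 144 - 16*I/3 (y(J, I) = 16 - 8*(-2 + (6/(-3) + I/6))*4 = 16 - 8*(-2 + (6*(-1/3) + I*(1/6)))*4 = 16 - 8*(-2 + (-2 + I/6))*4 = 16 - 8*(-4 + I/6)*4 = 16 - 8*(-16 + 2*I/3) = 16 + (128 - 16*I/3) = 144 - 16*I/3)
c = I*sqrt(394) (c = sqrt(-394) = I*sqrt(394) ≈ 19.849*I)
f(M, x) = 272*x/3 (f(M, x) = x*(144 - 16/3*10) = x*(144 - 160/3) = x*(272/3) = 272*x/3)
(-4504 + f(c, 425))*(416374 + 21701) = (-4504 + (272/3)*425)*(416374 + 21701) = (-4504 + 115600/3)*438075 = (102088/3)*438075 = 14907400200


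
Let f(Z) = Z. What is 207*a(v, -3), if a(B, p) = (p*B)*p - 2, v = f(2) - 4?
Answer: -4140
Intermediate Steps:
v = -2 (v = 2 - 4 = -2)
a(B, p) = -2 + B*p² (a(B, p) = (B*p)*p - 2 = B*p² - 2 = -2 + B*p²)
207*a(v, -3) = 207*(-2 - 2*(-3)²) = 207*(-2 - 2*9) = 207*(-2 - 18) = 207*(-20) = -4140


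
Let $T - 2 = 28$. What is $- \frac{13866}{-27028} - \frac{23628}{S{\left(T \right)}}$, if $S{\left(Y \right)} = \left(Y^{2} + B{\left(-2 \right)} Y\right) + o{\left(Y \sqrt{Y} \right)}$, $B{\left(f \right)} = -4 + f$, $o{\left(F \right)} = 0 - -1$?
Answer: $- \frac{314310099}{9743594} \approx -32.258$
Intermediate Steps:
$T = 30$ ($T = 2 + 28 = 30$)
$o{\left(F \right)} = 1$ ($o{\left(F \right)} = 0 + 1 = 1$)
$S{\left(Y \right)} = 1 + Y^{2} - 6 Y$ ($S{\left(Y \right)} = \left(Y^{2} + \left(-4 - 2\right) Y\right) + 1 = \left(Y^{2} - 6 Y\right) + 1 = 1 + Y^{2} - 6 Y$)
$- \frac{13866}{-27028} - \frac{23628}{S{\left(T \right)}} = - \frac{13866}{-27028} - \frac{23628}{1 + 30^{2} - 180} = \left(-13866\right) \left(- \frac{1}{27028}\right) - \frac{23628}{1 + 900 - 180} = \frac{6933}{13514} - \frac{23628}{721} = - \frac{314310099}{9743594}$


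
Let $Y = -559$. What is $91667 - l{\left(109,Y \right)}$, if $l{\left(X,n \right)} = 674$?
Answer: $90993$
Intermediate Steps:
$91667 - l{\left(109,Y \right)} = 91667 - 674 = 90993$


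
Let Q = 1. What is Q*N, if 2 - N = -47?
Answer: 49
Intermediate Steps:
N = 49 (N = 2 - 1*(-47) = 2 + 47 = 49)
Q*N = 1*49 = 49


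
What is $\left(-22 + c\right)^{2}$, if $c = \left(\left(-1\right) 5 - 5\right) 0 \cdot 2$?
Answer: $484$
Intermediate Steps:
$c = 0$ ($c = \left(-5 - 5\right) 0 = \left(-10\right) 0 = 0$)
$\left(-22 + c\right)^{2} = \left(-22 + 0\right)^{2} = \left(-22\right)^{2} = 484$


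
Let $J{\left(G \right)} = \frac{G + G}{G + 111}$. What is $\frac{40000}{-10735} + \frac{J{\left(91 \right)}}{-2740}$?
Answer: $- \frac{2214115377}{594160780} \approx -3.7265$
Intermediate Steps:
$J{\left(G \right)} = \frac{2 G}{111 + G}$
$\frac{40000}{-10735} + \frac{J{\left(91 \right)}}{-2740} = \frac{40000}{-10735} + \frac{2 \cdot 91 \frac{1}{111 + 91}}{-2740} = 40000 \left(- \frac{1}{10735}\right) + 2 \cdot 91 \cdot \frac{1}{202} \left(- \frac{1}{2740}\right) = - \frac{8000}{2147} + 2 \cdot 91 \cdot \frac{1}{202} \left(- \frac{1}{2740}\right) = - \frac{8000}{2147} + \frac{91}{101} \left(- \frac{1}{2740}\right) = - \frac{8000}{2147} - \frac{91}{276740} = - \frac{2214115377}{594160780}$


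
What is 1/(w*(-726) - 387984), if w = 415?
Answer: -1/689274 ≈ -1.4508e-6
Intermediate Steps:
1/(w*(-726) - 387984) = 1/(415*(-726) - 387984) = 1/(-301290 - 387984) = 1/(-689274) = -1/689274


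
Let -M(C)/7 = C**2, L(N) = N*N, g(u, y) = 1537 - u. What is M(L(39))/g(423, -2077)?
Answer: -16194087/1114 ≈ -14537.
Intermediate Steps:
L(N) = N**2
M(C) = -7*C**2
M(L(39))/g(423, -2077) = (-7*(39**2)**2)/(1537 - 1*423) = (-7*1521**2)/(1537 - 423) = -7*2313441/1114 = -16194087*1/1114 = -16194087/1114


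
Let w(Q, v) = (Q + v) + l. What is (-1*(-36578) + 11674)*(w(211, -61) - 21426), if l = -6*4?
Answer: -1027767600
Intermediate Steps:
l = -24
w(Q, v) = -24 + Q + v (w(Q, v) = (Q + v) - 24 = -24 + Q + v)
(-1*(-36578) + 11674)*(w(211, -61) - 21426) = (-1*(-36578) + 11674)*((-24 + 211 - 61) - 21426) = (36578 + 11674)*(126 - 21426) = 48252*(-21300) = -1027767600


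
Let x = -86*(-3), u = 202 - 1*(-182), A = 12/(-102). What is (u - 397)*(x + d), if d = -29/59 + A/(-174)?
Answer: -292116578/87261 ≈ -3347.6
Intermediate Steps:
A = -2/17 (A = 12*(-1/102) = -2/17 ≈ -0.11765)
u = 384 (u = 202 + 182 = 384)
d = -42832/87261 (d = -29/59 - 2/17/(-174) = -29*1/59 - 2/17*(-1/174) = -29/59 + 1/1479 = -42832/87261 ≈ -0.49085)
x = 258
(u - 397)*(x + d) = (384 - 397)*(258 - 42832/87261) = -13*22470506/87261 = -292116578/87261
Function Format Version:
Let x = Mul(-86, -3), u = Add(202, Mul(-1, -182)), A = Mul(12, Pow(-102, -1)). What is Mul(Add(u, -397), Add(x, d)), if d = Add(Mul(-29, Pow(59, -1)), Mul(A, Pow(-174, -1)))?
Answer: Rational(-292116578, 87261) ≈ -3347.6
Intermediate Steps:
A = Rational(-2, 17) (A = Mul(12, Rational(-1, 102)) = Rational(-2, 17) ≈ -0.11765)
u = 384 (u = Add(202, 182) = 384)
d = Rational(-42832, 87261) (d = Add(Mul(-29, Pow(59, -1)), Mul(Rational(-2, 17), Pow(-174, -1))) = Add(Mul(-29, Rational(1, 59)), Mul(Rational(-2, 17), Rational(-1, 174))) = Add(Rational(-29, 59), Rational(1, 1479)) = Rational(-42832, 87261) ≈ -0.49085)
x = 258
Mul(Add(u, -397), Add(x, d)) = Mul(Add(384, -397), Add(258, Rational(-42832, 87261))) = Mul(-13, Rational(22470506, 87261)) = Rational(-292116578, 87261)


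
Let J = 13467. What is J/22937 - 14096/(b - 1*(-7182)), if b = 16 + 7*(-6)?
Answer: -56737525/41034293 ≈ -1.3827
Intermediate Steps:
b = -26 (b = 16 - 42 = -26)
J/22937 - 14096/(b - 1*(-7182)) = 13467/22937 - 14096/(-26 - 1*(-7182)) = 13467*(1/22937) - 14096/(-26 + 7182) = 13467/22937 - 14096/7156 = 13467/22937 - 14096*1/7156 = 13467/22937 - 3524/1789 = -56737525/41034293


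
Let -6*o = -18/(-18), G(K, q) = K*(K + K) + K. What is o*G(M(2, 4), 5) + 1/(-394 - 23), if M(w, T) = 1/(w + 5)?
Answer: -1349/40866 ≈ -0.033010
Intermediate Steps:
M(w, T) = 1/(5 + w)
G(K, q) = K + 2*K² (G(K, q) = K*(2*K) + K = 2*K² + K = K + 2*K²)
o = -⅙ (o = -(-18)/(6*(-18)) = -(-1)*(-18)/108 = -⅙*1 = -⅙ ≈ -0.16667)
o*G(M(2, 4), 5) + 1/(-394 - 23) = -(1 + 2/(5 + 2))/(6*(5 + 2)) + 1/(-394 - 23) = -(1 + 2/7)/(6*7) + 1/(-417) = -(1 + 2*(⅐))/42 - 1/417 = -(1 + 2/7)/42 - 1/417 = -9/(42*7) - 1/417 = -⅙*9/49 - 1/417 = -3/98 - 1/417 = -1349/40866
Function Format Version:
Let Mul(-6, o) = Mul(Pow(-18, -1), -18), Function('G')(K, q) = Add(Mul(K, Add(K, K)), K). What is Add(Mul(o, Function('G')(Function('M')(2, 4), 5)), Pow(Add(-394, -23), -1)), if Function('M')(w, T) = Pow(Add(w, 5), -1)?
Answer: Rational(-1349, 40866) ≈ -0.033010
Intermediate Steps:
Function('M')(w, T) = Pow(Add(5, w), -1)
Function('G')(K, q) = Add(K, Mul(2, Pow(K, 2))) (Function('G')(K, q) = Add(Mul(K, Mul(2, K)), K) = Add(Mul(2, Pow(K, 2)), K) = Add(K, Mul(2, Pow(K, 2))))
o = Rational(-1, 6) (o = Mul(Rational(-1, 6), Mul(Pow(-18, -1), -18)) = Mul(Rational(-1, 6), Mul(Rational(-1, 18), -18)) = Mul(Rational(-1, 6), 1) = Rational(-1, 6) ≈ -0.16667)
Add(Mul(o, Function('G')(Function('M')(2, 4), 5)), Pow(Add(-394, -23), -1)) = Add(Mul(Rational(-1, 6), Mul(Pow(Add(5, 2), -1), Add(1, Mul(2, Pow(Add(5, 2), -1))))), Pow(Add(-394, -23), -1)) = Add(Mul(Rational(-1, 6), Mul(Pow(7, -1), Add(1, Mul(2, Pow(7, -1))))), Pow(-417, -1)) = Add(Mul(Rational(-1, 6), Mul(Rational(1, 7), Add(1, Mul(2, Rational(1, 7))))), Rational(-1, 417)) = Add(Mul(Rational(-1, 6), Mul(Rational(1, 7), Add(1, Rational(2, 7)))), Rational(-1, 417)) = Add(Mul(Rational(-1, 6), Mul(Rational(1, 7), Rational(9, 7))), Rational(-1, 417)) = Add(Mul(Rational(-1, 6), Rational(9, 49)), Rational(-1, 417)) = Add(Rational(-3, 98), Rational(-1, 417)) = Rational(-1349, 40866)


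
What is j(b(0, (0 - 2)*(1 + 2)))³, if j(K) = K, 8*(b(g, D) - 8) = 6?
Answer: 42875/64 ≈ 669.92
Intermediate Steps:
b(g, D) = 35/4 (b(g, D) = 8 + (⅛)*6 = 8 + ¾ = 35/4)
j(b(0, (0 - 2)*(1 + 2)))³ = (35/4)³ = 42875/64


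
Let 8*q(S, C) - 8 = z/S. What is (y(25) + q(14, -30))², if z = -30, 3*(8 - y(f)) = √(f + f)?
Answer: 2308889/28224 - 815*√2/28 ≈ 40.642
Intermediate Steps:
y(f) = 8 - √2*√f/3 (y(f) = 8 - √(f + f)/3 = 8 - √2*√f/3)
q(S, C) = 1 - 15/(4*S) (q(S, C) = 1 + (-30/S)/8 = 1 - 15/(4*S))
(y(25) + q(14, -30))² = ((8 - √2*√25/3) + (-15/4 + 14)/14)² = ((8 - ⅓*√2*5) + (1/14)*(41/4))² = ((8 - 5*√2/3) + 41/56)² = (489/56 - 5*√2/3)²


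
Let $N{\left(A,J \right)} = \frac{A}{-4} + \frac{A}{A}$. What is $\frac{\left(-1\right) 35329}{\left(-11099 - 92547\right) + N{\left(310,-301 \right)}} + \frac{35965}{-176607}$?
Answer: $\frac{716848283}{5233748445} \approx 0.13697$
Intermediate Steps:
$N{\left(A,J \right)} = 1 - \frac{A}{4}$ ($N{\left(A,J \right)} = A \left(- \frac{1}{4}\right) + 1 = - \frac{A}{4} + 1 = 1 - \frac{A}{4}$)
$\frac{\left(-1\right) 35329}{\left(-11099 - 92547\right) + N{\left(310,-301 \right)}} + \frac{35965}{-176607} = \frac{\left(-1\right) 35329}{\left(-11099 - 92547\right) + \left(1 - \frac{155}{2}\right)} + \frac{35965}{-176607} = - \frac{35329}{-103646 + \left(1 - \frac{155}{2}\right)} + 35965 \left(- \frac{1}{176607}\right) = - \frac{35329}{-103646 - \frac{153}{2}} - \frac{35965}{176607} = - \frac{35329}{- \frac{207445}{2}} - \frac{35965}{176607} = \left(-35329\right) \left(- \frac{2}{207445}\right) - \frac{35965}{176607} = \frac{10094}{29635} - \frac{35965}{176607} = \frac{716848283}{5233748445}$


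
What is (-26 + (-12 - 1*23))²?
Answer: 3721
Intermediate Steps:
(-26 + (-12 - 1*23))² = (-26 + (-12 - 23))² = (-26 - 35)² = (-61)² = 3721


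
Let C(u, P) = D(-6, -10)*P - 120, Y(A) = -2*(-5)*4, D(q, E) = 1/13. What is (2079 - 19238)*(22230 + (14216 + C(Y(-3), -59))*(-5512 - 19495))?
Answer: 78600545875947/13 ≈ 6.0462e+12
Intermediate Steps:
D(q, E) = 1/13
Y(A) = 40 (Y(A) = 10*4 = 40)
C(u, P) = -120 + P/13 (C(u, P) = P/13 - 120 = -120 + P/13)
(2079 - 19238)*(22230 + (14216 + C(Y(-3), -59))*(-5512 - 19495)) = (2079 - 19238)*(22230 + (14216 + (-120 + (1/13)*(-59)))*(-5512 - 19495)) = -17159*(22230 + (14216 + (-120 - 59/13))*(-25007)) = -17159*(22230 + (14216 - 1619/13)*(-25007)) = -17159*(22230 + (183189/13)*(-25007)) = -17159*(22230 - 4581007323/13) = -17159*(-4580718333/13) = 78600545875947/13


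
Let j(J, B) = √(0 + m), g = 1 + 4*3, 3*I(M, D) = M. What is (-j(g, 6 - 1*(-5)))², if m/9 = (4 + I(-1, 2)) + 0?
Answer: 33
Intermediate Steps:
I(M, D) = M/3
m = 33 (m = 9*((4 + (⅓)*(-1)) + 0) = 9*((4 - ⅓) + 0) = 9*(11/3 + 0) = 9*(11/3) = 33)
g = 13 (g = 1 + 12 = 13)
j(J, B) = √33 (j(J, B) = √(0 + 33) = √33)
(-j(g, 6 - 1*(-5)))² = (-√33)² = 33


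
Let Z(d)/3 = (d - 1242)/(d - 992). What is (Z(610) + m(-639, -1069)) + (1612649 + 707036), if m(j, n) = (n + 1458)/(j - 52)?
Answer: 306154926754/131981 ≈ 2.3197e+6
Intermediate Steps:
m(j, n) = (1458 + n)/(-52 + j)
Z(d) = 3*(-1242 + d)/(-992 + d) (Z(d) = 3*((d - 1242)/(d - 992)) = 3*((-1242 + d)/(-992 + d)) = 3*(-1242 + d)/(-992 + d))
(Z(610) + m(-639, -1069)) + (1612649 + 707036) = (3*(-1242 + 610)/(-992 + 610) + (1458 - 1069)/(-52 - 639)) + (1612649 + 707036) = (3*(-632)/(-382) + 389/(-691)) + 2319685 = (3*(-1/382)*(-632) - 1/691*389) + 2319685 = (948/191 - 389/691) + 2319685 = 580769/131981 + 2319685 = 306154926754/131981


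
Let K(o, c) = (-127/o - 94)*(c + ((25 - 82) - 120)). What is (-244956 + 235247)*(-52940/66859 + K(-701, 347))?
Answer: 7257931938968550/46868159 ≈ 1.5486e+8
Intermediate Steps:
K(o, c) = (-177 + c)*(-94 - 127/o) (K(o, c) = (-94 - 127/o)*(c + (-57 - 120)) = (-94 - 127/o)*(c - 177) = (-94 - 127/o)*(-177 + c) = (-177 + c)*(-94 - 127/o))
(-244956 + 235247)*(-52940/66859 + K(-701, 347)) = (-244956 + 235247)*(-52940/66859 + (22479 - 127*347 - 94*(-701)*(-177 + 347))/(-701)) = -9709*(-52940*1/66859 - (22479 - 44069 - 94*(-701)*170)/701) = -9709*(-52940/66859 - (22479 - 44069 + 11201980)/701) = -9709*(-52940/66859 - 1/701*11180390) = -9709*(-52940/66859 - 11180390/701) = -9709*(-747546805950/46868159) = 7257931938968550/46868159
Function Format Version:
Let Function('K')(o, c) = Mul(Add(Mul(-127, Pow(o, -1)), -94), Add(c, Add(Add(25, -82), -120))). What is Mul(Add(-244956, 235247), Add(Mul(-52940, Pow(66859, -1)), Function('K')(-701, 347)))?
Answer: Rational(7257931938968550, 46868159) ≈ 1.5486e+8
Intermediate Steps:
Function('K')(o, c) = Mul(Add(-177, c), Add(-94, Mul(-127, Pow(o, -1)))) (Function('K')(o, c) = Mul(Add(-94, Mul(-127, Pow(o, -1))), Add(c, Add(-57, -120))) = Mul(Add(-94, Mul(-127, Pow(o, -1))), Add(c, -177)) = Mul(Add(-94, Mul(-127, Pow(o, -1))), Add(-177, c)) = Mul(Add(-177, c), Add(-94, Mul(-127, Pow(o, -1)))))
Mul(Add(-244956, 235247), Add(Mul(-52940, Pow(66859, -1)), Function('K')(-701, 347))) = Mul(Add(-244956, 235247), Add(Mul(-52940, Pow(66859, -1)), Mul(Pow(-701, -1), Add(22479, Mul(-127, 347), Mul(-94, -701, Add(-177, 347)))))) = Mul(-9709, Add(Mul(-52940, Rational(1, 66859)), Mul(Rational(-1, 701), Add(22479, -44069, Mul(-94, -701, 170))))) = Mul(-9709, Add(Rational(-52940, 66859), Mul(Rational(-1, 701), Add(22479, -44069, 11201980)))) = Mul(-9709, Add(Rational(-52940, 66859), Mul(Rational(-1, 701), 11180390))) = Mul(-9709, Add(Rational(-52940, 66859), Rational(-11180390, 701))) = Mul(-9709, Rational(-747546805950, 46868159)) = Rational(7257931938968550, 46868159)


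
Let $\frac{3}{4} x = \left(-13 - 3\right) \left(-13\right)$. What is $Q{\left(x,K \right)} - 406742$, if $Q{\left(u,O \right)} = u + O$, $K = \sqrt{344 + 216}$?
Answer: $- \frac{1219394}{3} + 4 \sqrt{35} \approx -4.0644 \cdot 10^{5}$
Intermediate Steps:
$K = 4 \sqrt{35}$ ($K = \sqrt{560} = 4 \sqrt{35} \approx 23.664$)
$x = \frac{832}{3}$ ($x = \frac{4 \left(-13 - 3\right) \left(-13\right)}{3} = \frac{4 \left(\left(-16\right) \left(-13\right)\right)}{3} = \frac{4}{3} \cdot 208 = \frac{832}{3} \approx 277.33$)
$Q{\left(u,O \right)} = O + u$
$Q{\left(x,K \right)} - 406742 = \left(4 \sqrt{35} + \frac{832}{3}\right) - 406742 = \left(\frac{832}{3} + 4 \sqrt{35}\right) - 406742 = - \frac{1219394}{3} + 4 \sqrt{35}$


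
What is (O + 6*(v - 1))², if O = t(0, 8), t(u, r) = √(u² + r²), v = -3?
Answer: 256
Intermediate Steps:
t(u, r) = √(r² + u²)
O = 8 (O = √(8² + 0²) = √(64 + 0) = √64 = 8)
(O + 6*(v - 1))² = (8 + 6*(-3 - 1))² = (8 + 6*(-4))² = (8 - 24)² = (-16)² = 256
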